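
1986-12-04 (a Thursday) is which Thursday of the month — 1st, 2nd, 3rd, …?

1st

Day 4 falls in week ⌈4/7⌉ of the month.
Days 1–7 hold the 1st Thursday, 8–14 the 2nd, 15–21 the 3rd, 22–28 the 4th, 29–31 the 5th.
4 is in the range for the 1st.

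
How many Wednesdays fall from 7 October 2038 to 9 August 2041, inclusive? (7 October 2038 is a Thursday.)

148

7 October 2038 is a Thursday; the first Wednesday on or after it is 13 October 2038 (6 days later).
From 13 October 2038 to 9 August 2041: 79 + 365 + 366 + 221 = 1031 days (rest of 2038, 2039, 2040, to 9 August 2041 in 2041).
1031 ÷ 7 = 147 full weeks with remainder 2, so 147 more Wednesdays after the first → 148.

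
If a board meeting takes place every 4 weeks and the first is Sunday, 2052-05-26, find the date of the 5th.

The 5th occurrence is 4 intervals after the first: 4 × 28 = 112 days after 2052-05-26.
May has 31 days — 5 days to the end of May leaves 107.
June has 30 days (77 left).
July has 31 days (46 left).
August has 31 days (15 left).
15 days into September → 2052-09-15.

2052-09-15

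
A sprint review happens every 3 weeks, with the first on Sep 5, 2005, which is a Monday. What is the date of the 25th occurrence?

The 25th occurrence is 24 intervals after the first: 24 × 21 = 504 days after Sep 5, 2005.
Sep has 30 days — 25 days to the end of Sep leaves 479.
From end of Sep to end of 2005 is 92 days (387 left).
2006 has 365 days (22 left).
22 days into Jan → Jan 22, 2007.

Jan 22, 2007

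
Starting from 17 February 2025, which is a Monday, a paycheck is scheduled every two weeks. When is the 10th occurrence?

The 10th occurrence is 9 intervals after the first: 9 × 14 = 126 days after 17 February 2025.
February has 28 days — 11 days to the end of February leaves 115.
March has 31 days (84 left).
April has 30 days (54 left).
May has 31 days (23 left).
23 days into June → 23 June 2025.

23 June 2025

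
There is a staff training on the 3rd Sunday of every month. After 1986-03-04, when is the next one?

1986-03-16

March 1986 starts on a Saturday; its first Sunday is the 2nd, so the 3rd Sunday is the 16th — 1986-03-16.
1986-03-16 is after 1986-03-04, so that is the next one.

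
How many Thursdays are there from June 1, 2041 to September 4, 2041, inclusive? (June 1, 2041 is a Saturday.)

13

June 1, 2041 is a Saturday; the first Thursday on or after it is June 6, 2041 (5 days later).
From June 6, 2041 to September 4, 2041: 24 + 31 + 31 + 4 = 90 days (rest of June, July, August, September).
90 ÷ 7 = 12 full weeks with remainder 6, so 12 more Thursdays after the first → 13.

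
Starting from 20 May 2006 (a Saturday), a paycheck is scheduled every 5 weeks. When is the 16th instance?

The 16th occurrence is 15 intervals after the first: 15 × 35 = 525 days after 20 May 2006.
May has 31 days — 11 days to the end of May leaves 514.
From end of May to end of 2006 is 214 days (300 left).
January has 31 days (269 left).
February has 28 days (241 left).
March has 31 days (210 left).
April has 30 days (180 left).
May has 31 days (149 left).
June has 30 days (119 left).
July has 31 days (88 left).
August has 31 days (57 left).
September has 30 days (27 left).
27 days into October → 27 October 2007.

27 October 2007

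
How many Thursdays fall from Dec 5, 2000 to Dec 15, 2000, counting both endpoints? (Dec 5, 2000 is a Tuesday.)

2

Dec 5, 2000 is a Tuesday; the first Thursday on or after it is Dec 7, 2000 (2 days later).
From Dec 7, 2000 to Dec 15, 2000 is 15 − 7 = 8 days.
8 ÷ 7 = 1 full weeks with remainder 1, so 1 more Thursdays after the first → 2.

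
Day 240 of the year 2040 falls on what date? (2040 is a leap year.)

January has 31 days (240 − 31 = 209 remain).
February has 29 days (209 − 29 = 180 remain).
March has 31 days (180 − 31 = 149 remain).
April has 30 days (149 − 30 = 119 remain).
May has 31 days (119 − 31 = 88 remain).
June has 30 days (88 − 30 = 58 remain).
July has 31 days (58 − 31 = 27 remain).
27 into August → August 27.

27 August 2040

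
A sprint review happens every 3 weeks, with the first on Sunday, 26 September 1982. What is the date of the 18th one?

18 September 1983

The 18th occurrence is 17 intervals after the first: 17 × 21 = 357 days after 26 September 1982.
September has 30 days — 4 days to the end of September leaves 353.
October has 31 days (322 left).
November has 30 days (292 left).
December has 31 days (261 left).
January has 31 days (230 left).
February has 28 days (202 left).
March has 31 days (171 left).
April has 30 days (141 left).
May has 31 days (110 left).
June has 30 days (80 left).
July has 31 days (49 left).
August has 31 days (18 left).
18 days into September → 18 September 1983.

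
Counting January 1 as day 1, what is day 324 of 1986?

Nov 20, 1986

Jan has 31 days (324 − 31 = 293 remain).
Feb has 28 days (293 − 28 = 265 remain).
Mar has 31 days (265 − 31 = 234 remain).
Apr has 30 days (234 − 30 = 204 remain).
May has 31 days (204 − 31 = 173 remain).
Jun has 30 days (173 − 30 = 143 remain).
Jul has 31 days (143 − 31 = 112 remain).
Aug has 31 days (112 − 31 = 81 remain).
Sep has 30 days (81 − 30 = 51 remain).
Oct has 31 days (51 − 31 = 20 remain).
20 into Nov → Nov 20.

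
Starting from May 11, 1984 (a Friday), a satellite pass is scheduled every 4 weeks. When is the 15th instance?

The 15th occurrence is 14 intervals after the first: 14 × 28 = 392 days after May 11, 1984.
May has 31 days — 20 days to the end of May leaves 372.
Jun has 30 days (342 left).
Jul has 31 days (311 left).
Aug has 31 days (280 left).
Sep has 30 days (250 left).
Oct has 31 days (219 left).
Nov has 30 days (189 left).
Dec has 31 days (158 left).
Jan has 31 days (127 left).
Feb has 28 days (99 left).
Mar has 31 days (68 left).
Apr has 30 days (38 left).
May has 31 days (7 left).
7 days into Jun → Jun 7, 1985.

Jun 7, 1985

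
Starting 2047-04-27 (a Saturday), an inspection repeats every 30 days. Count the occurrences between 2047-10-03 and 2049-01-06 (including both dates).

Occurrences land 30·i days after 2047-04-27 for i = 0, 1, 2, …
2047-10-03 is 159 days after the start; 159 ÷ 30 = 5 remainder 9; since the remainder is 9, round up to i = 6. First occurrence in the window: #7 on 2047-10-24 (6×30 = 180 days in).
2049-01-06 is 620 days after the start; 620 ÷ 30 = 20 remainder 20. Last occurrence in the window: #21 on 2048-12-17.
Occurrences #7 through #21: 15 in total.

15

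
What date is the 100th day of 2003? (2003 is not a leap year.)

January has 31 days (100 − 31 = 69 remain).
February has 28 days (69 − 28 = 41 remain).
March has 31 days (41 − 31 = 10 remain).
10 into April → April 10.

10 April 2003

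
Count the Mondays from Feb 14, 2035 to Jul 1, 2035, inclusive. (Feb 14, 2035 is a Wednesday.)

Feb 14, 2035 is a Wednesday; the first Monday on or after it is Feb 19, 2035 (5 days later).
From Feb 19, 2035 to Jul 1, 2035: 9 + 31 + 30 + 31 + 30 + 1 = 132 days (rest of Feb, Mar, Apr, May, Jun, Jul).
132 ÷ 7 = 18 full weeks with remainder 6, so 18 more Mondays after the first → 19.

19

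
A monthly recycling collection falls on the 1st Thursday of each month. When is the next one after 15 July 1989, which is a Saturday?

July 1989 starts on a Saturday, so its 1st Thursday is 6 July 1989 (5 days in).
That is not after 15 July 1989, so look at August 1989.
August 1989 starts on a Tuesday, so its 1st Thursday is 3 August 1989 (2 days in).

3 August 1989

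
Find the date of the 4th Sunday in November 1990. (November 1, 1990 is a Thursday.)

1990-11-25

November 1990 begins on a Thursday, so the first Sunday is November 4 (3 days later).
The 4th Sunday is 3 weeks later: 4 + 21 = 25.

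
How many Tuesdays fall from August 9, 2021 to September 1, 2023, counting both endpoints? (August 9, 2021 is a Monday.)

August 9, 2021 is a Monday; the first Tuesday on or after it is August 10, 2021 (1 day later).
From August 10, 2021 to September 1, 2023: 143 + 365 + 244 = 752 days (rest of 2021, 2022, to September 1, 2023 in 2023).
752 ÷ 7 = 107 full weeks with remainder 3, so 107 more Tuesdays after the first → 108.

108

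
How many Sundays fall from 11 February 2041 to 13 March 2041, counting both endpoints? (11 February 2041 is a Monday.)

4

11 February 2041 is a Monday; the first Sunday on or after it is 17 February 2041 (6 days later).
From 17 February 2041 to 13 March 2041: 11 + 13 = 24 days (rest of February, March).
24 ÷ 7 = 3 full weeks with remainder 3, so 3 more Sundays after the first → 4.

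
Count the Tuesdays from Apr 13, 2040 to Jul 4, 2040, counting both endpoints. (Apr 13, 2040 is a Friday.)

12

Apr 13, 2040 is a Friday; the first Tuesday on or after it is Apr 17, 2040 (4 days later).
From Apr 17, 2040 to Jul 4, 2040: 13 + 31 + 30 + 4 = 78 days (rest of Apr, May, Jun, Jul).
78 ÷ 7 = 11 full weeks with remainder 1, so 11 more Tuesdays after the first → 12.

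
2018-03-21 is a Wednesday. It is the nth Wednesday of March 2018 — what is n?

3rd

Day 21 falls in week ⌈21/7⌉ of the month.
Days 1–7 hold the 1st Wednesday, 8–14 the 2nd, 15–21 the 3rd, 22–28 the 4th, 29–31 the 5th.
21 is in the range for the 3rd.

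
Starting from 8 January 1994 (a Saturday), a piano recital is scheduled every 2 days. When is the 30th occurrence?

The 30th occurrence is 29 intervals after the first: 29 × 2 = 58 days after 8 January 1994.
January has 31 days — 23 days to the end of January leaves 35.
February has 28 days (7 left).
7 days into March → 7 March 1994.

7 March 1994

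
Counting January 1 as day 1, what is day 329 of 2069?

2069-11-25

January has 31 days (329 − 31 = 298 remain).
February has 28 days (298 − 28 = 270 remain).
March has 31 days (270 − 31 = 239 remain).
April has 30 days (239 − 30 = 209 remain).
May has 31 days (209 − 31 = 178 remain).
June has 30 days (178 − 30 = 148 remain).
July has 31 days (148 − 31 = 117 remain).
August has 31 days (117 − 31 = 86 remain).
September has 30 days (86 − 30 = 56 remain).
October has 31 days (56 − 31 = 25 remain).
25 into November → November 25.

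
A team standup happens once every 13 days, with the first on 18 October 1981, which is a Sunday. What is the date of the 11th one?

The 11th occurrence is 10 intervals after the first: 10 × 13 = 130 days after 18 October 1981.
October has 31 days — 13 days to the end of October leaves 117.
November has 30 days (87 left).
December has 31 days (56 left).
January has 31 days (25 left).
25 days into February → 25 February 1982.

25 February 1982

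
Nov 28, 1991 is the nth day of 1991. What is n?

332

Days in months before Nov: 31 + 28 + 31 + 30 + 31 + 30 + 31 + 31 + 30 + 31 = 304.
Plus 28 days into Nov → day 332.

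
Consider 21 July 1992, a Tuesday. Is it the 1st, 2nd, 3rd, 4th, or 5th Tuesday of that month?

3rd

Day 21 falls in week ⌈21/7⌉ of the month.
Days 1–7 hold the 1st Tuesday, 8–14 the 2nd, 15–21 the 3rd, 22–28 the 4th, 29–31 the 5th.
21 is in the range for the 3rd.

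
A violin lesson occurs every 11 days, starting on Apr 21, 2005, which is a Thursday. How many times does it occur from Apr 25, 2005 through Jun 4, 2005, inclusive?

4

Occurrences land 11·i days after Apr 21, 2005 for i = 0, 1, 2, …
Apr 25, 2005 is 4 days after the start; 4 ÷ 11 = 0 remainder 4; since the remainder is 4, round up to i = 1. First occurrence in the window: #2 on May 2, 2005 (1×11 = 11 days in).
Jun 4, 2005 is 44 days after the start; 44 ÷ 11 = 4 remainder 0. Last occurrence in the window: #5 on Jun 4, 2005.
Occurrences #2 through #5: 4 in total.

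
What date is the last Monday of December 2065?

The first Monday of December 2065 is December 7.
December 2065 has 31 days. Adding weeks: 7, 14, 21, 28 — the last one ≤ 31 is the 28th.

28 December 2065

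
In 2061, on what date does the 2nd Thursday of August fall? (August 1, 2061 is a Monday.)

August 2061 begins on a Monday, so the first Thursday is August 4 (3 days later).
The 2nd Thursday is 1 weeks later: 4 + 7 = 11.

August 11, 2061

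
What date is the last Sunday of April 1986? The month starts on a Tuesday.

April 27, 1986

April 1986 begins on a Tuesday, so the first Sunday is April 6 (5 days later).
April 1986 has 30 days. Adding weeks: 6, 13, 20, 27 — the last one ≤ 30 is the 27th.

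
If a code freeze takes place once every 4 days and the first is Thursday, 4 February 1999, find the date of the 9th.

8 March 1999

The 9th occurrence is 8 intervals after the first: 8 × 4 = 32 days after 4 February 1999.
February has 28 days — 24 days to the end of February leaves 8.
8 days into March → 8 March 1999.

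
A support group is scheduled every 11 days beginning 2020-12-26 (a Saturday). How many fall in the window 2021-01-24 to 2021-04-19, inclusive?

8

Occurrences land 11·i days after 2020-12-26 for i = 0, 1, 2, …
2021-01-24 is 29 days after the start; 29 ÷ 11 = 2 remainder 7; since the remainder is 7, round up to i = 3. First occurrence in the window: #4 on 2021-01-28 (3×11 = 33 days in).
2021-04-19 is 114 days after the start; 114 ÷ 11 = 10 remainder 4. Last occurrence in the window: #11 on 2021-04-15.
Occurrences #4 through #11: 8 in total.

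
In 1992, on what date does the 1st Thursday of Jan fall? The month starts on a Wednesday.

Jan 2, 1992

Jan 1992 begins on a Wednesday, so the first Thursday is Jan 2 (1 day later).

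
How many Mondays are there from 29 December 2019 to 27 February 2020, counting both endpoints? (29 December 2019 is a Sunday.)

29 December 2019 is a Sunday; the first Monday on or after it is 30 December 2019 (1 day later).
From 30 December 2019 to 27 February 2020: 1 + 31 + 27 = 59 days (rest of December, January, February).
59 ÷ 7 = 8 full weeks with remainder 3, so 8 more Mondays after the first → 9.

9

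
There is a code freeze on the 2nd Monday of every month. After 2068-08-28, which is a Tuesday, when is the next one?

2068-09-10

August 2068 starts on a Wednesday; its first Monday is the 6th, so the 2nd Monday is the 13th — 2068-08-13.
That is not after 2068-08-28, so look at September 2068.
September 2068 starts on a Saturday; its first Monday is the 3rd, so the 2nd Monday is the 10th — 2068-09-10.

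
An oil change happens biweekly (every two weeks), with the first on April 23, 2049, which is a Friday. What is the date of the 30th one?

June 3, 2050

The 30th occurrence is 29 intervals after the first: 29 × 14 = 406 days after April 23, 2049.
April has 30 days — 7 days to the end of April leaves 399.
May has 31 days (368 left).
June has 30 days (338 left).
July has 31 days (307 left).
August has 31 days (276 left).
September has 30 days (246 left).
October has 31 days (215 left).
November has 30 days (185 left).
December has 31 days (154 left).
January has 31 days (123 left).
February has 28 days (95 left).
March has 31 days (64 left).
April has 30 days (34 left).
May has 31 days (3 left).
3 days into June → June 3, 2050.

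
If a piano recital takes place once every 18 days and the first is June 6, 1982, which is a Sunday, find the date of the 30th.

November 10, 1983

The 30th occurrence is 29 intervals after the first: 29 × 18 = 522 days after June 6, 1982.
June has 30 days — 24 days to the end of June leaves 498.
From end of June to end of 1982 is 184 days (314 left).
January has 31 days (283 left).
February has 28 days (255 left).
March has 31 days (224 left).
April has 30 days (194 left).
May has 31 days (163 left).
June has 30 days (133 left).
July has 31 days (102 left).
August has 31 days (71 left).
September has 30 days (41 left).
October has 31 days (10 left).
10 days into November → November 10, 1983.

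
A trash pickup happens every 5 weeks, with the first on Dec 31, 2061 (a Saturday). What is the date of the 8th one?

The 8th occurrence is 7 intervals after the first: 7 × 35 = 245 days after Dec 31, 2061.
Dec has 31 days — 0 days to the end of Dec leaves 245.
Jan has 31 days (214 left).
Feb has 28 days (186 left).
Mar has 31 days (155 left).
Apr has 30 days (125 left).
May has 31 days (94 left).
Jun has 30 days (64 left).
Jul has 31 days (33 left).
Aug has 31 days (2 left).
2 days into Sep → Sep 2, 2062.

Sep 2, 2062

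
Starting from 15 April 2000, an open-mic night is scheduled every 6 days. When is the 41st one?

11 December 2000

The 41st occurrence is 40 intervals after the first: 40 × 6 = 240 days after 15 April 2000.
April has 30 days — 15 days to the end of April leaves 225.
May has 31 days (194 left).
June has 30 days (164 left).
July has 31 days (133 left).
August has 31 days (102 left).
September has 30 days (72 left).
October has 31 days (41 left).
November has 30 days (11 left).
11 days into December → 11 December 2000.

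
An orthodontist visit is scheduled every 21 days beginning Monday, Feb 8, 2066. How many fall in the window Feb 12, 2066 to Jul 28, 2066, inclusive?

8

Occurrences land 21·i days after Feb 8, 2066 for i = 0, 1, 2, …
Feb 12, 2066 is 4 days after the start; 4 ÷ 21 = 0 remainder 4; since the remainder is 4, round up to i = 1. First occurrence in the window: #2 on Mar 1, 2066 (1×21 = 21 days in).
Jul 28, 2066 is 170 days after the start; 170 ÷ 21 = 8 remainder 2. Last occurrence in the window: #9 on Jul 26, 2066.
Occurrences #2 through #9: 8 in total.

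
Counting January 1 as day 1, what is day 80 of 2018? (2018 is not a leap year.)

Jan has 31 days (80 − 31 = 49 remain).
Feb has 28 days (49 − 28 = 21 remain).
21 into Mar → Mar 21.

Mar 21, 2018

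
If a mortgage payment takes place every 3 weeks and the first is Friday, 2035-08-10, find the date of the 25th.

The 25th occurrence is 24 intervals after the first: 24 × 21 = 504 days after 2035-08-10.
August has 31 days — 21 days to the end of August leaves 483.
From end of August to end of 2035 is 122 days (361 left).
January has 31 days (330 left).
February has 29 days (301 left).
March has 31 days (270 left).
April has 30 days (240 left).
May has 31 days (209 left).
June has 30 days (179 left).
July has 31 days (148 left).
August has 31 days (117 left).
September has 30 days (87 left).
October has 31 days (56 left).
November has 30 days (26 left).
26 days into December → 2036-12-26.

2036-12-26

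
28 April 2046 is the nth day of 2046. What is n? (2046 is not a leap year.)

118

Days in months before April: 31 + 28 + 31 = 90.
Plus 28 days into April → day 118.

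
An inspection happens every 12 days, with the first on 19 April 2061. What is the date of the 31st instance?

14 April 2062

The 31st occurrence is 30 intervals after the first: 30 × 12 = 360 days after 19 April 2061.
April has 30 days — 11 days to the end of April leaves 349.
May has 31 days (318 left).
June has 30 days (288 left).
July has 31 days (257 left).
August has 31 days (226 left).
September has 30 days (196 left).
October has 31 days (165 left).
November has 30 days (135 left).
December has 31 days (104 left).
January has 31 days (73 left).
February has 28 days (45 left).
March has 31 days (14 left).
14 days into April → 14 April 2062.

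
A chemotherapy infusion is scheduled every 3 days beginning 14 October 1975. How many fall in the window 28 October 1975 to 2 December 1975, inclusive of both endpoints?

12

Occurrences land 3·i days after 14 October 1975 for i = 0, 1, 2, …
28 October 1975 is 14 days after the start; 14 ÷ 3 = 4 remainder 2; since the remainder is 2, round up to i = 5. First occurrence in the window: #6 on 29 October 1975 (5×3 = 15 days in).
2 December 1975 is 49 days after the start; 49 ÷ 3 = 16 remainder 1. Last occurrence in the window: #17 on 1 December 1975.
Occurrences #6 through #17: 12 in total.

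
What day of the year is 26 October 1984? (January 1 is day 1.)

Days in months before October: 31 + 29 + 31 + 30 + 31 + 30 + 31 + 31 + 30 = 274.
Plus 26 days into October → day 300.

300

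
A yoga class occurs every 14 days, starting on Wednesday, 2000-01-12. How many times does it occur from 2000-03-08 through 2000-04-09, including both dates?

Occurrences land 14·i days after 2000-01-12 for i = 0, 1, 2, …
2000-03-08 is 56 days after the start; 56 ÷ 14 = 4 remainder 0. First occurrence in the window: #5 on 2000-03-08 (4×14 = 56 days in).
2000-04-09 is 88 days after the start; 88 ÷ 14 = 6 remainder 4. Last occurrence in the window: #7 on 2000-04-05.
Occurrences #5 through #7: 3 in total.

3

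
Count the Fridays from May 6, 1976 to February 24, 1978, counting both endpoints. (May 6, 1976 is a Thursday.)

95

May 6, 1976 is a Thursday; the first Friday on or after it is May 7, 1976 (1 day later).
From May 7, 1976 to February 24, 1978: 238 + 365 + 55 = 658 days (rest of 1976, 1977, to February 24, 1978 in 1978).
658 ÷ 7 = 94 full weeks with remainder 0, so 94 more Fridays after the first → 95.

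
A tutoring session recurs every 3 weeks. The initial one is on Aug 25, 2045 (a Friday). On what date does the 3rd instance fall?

Oct 6, 2045

The 3rd occurrence is 2 intervals after the first: 2 × 21 = 42 days after Aug 25, 2045.
Aug has 31 days — 6 days to the end of Aug leaves 36.
Sep has 30 days (6 left).
6 days into Oct → Oct 6, 2045.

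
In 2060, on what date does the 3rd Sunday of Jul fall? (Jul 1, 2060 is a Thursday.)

Jul 2060 begins on a Thursday, so the first Sunday is Jul 4 (3 days later).
The 3rd Sunday is 2 weeks later: 4 + 14 = 18.

Jul 18, 2060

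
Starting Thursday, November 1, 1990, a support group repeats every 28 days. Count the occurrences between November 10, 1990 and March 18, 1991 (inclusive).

4

Occurrences land 28·i days after November 1, 1990 for i = 0, 1, 2, …
November 10, 1990 is 9 days after the start; 9 ÷ 28 = 0 remainder 9; since the remainder is 9, round up to i = 1. First occurrence in the window: #2 on November 29, 1990 (1×28 = 28 days in).
March 18, 1991 is 137 days after the start; 137 ÷ 28 = 4 remainder 25. Last occurrence in the window: #5 on February 21, 1991.
Occurrences #2 through #5: 4 in total.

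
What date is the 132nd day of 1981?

May 12, 1981

January has 31 days (132 − 31 = 101 remain).
February has 28 days (101 − 28 = 73 remain).
March has 31 days (73 − 31 = 42 remain).
April has 30 days (42 − 30 = 12 remain).
12 into May → May 12.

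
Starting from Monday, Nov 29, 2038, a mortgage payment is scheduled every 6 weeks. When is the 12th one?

The 12th occurrence is 11 intervals after the first: 11 × 42 = 462 days after Nov 29, 2038.
Nov has 30 days — 1 day to the end of Nov leaves 461.
From end of Nov to end of 2038 is 31 days (430 left).
2039 has 365 days (65 left).
Jan has 31 days (34 left).
Feb has 29 days (5 left).
5 days into Mar → Mar 5, 2040.

Mar 5, 2040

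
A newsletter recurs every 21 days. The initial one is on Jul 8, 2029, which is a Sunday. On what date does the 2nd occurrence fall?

Jul 29, 2029

The 2nd occurrence is 1 interval after the first: 1 × 21 = 21 days after Jul 8, 2029.
21 days later is Jul 29, 2029.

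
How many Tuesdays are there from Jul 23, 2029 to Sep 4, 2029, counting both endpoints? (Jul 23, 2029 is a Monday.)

7

Jul 23, 2029 is a Monday; the first Tuesday on or after it is Jul 24, 2029 (1 day later).
From Jul 24, 2029 to Sep 4, 2029: 7 + 31 + 4 = 42 days (rest of Jul, Aug, Sep).
42 ÷ 7 = 6 full weeks with remainder 0, so 6 more Tuesdays after the first → 7.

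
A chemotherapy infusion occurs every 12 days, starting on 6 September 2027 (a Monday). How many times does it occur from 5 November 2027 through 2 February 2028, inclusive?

8

Occurrences land 12·i days after 6 September 2027 for i = 0, 1, 2, …
5 November 2027 is 60 days after the start; 60 ÷ 12 = 5 remainder 0. First occurrence in the window: #6 on 5 November 2027 (5×12 = 60 days in).
2 February 2028 is 149 days after the start; 149 ÷ 12 = 12 remainder 5. Last occurrence in the window: #13 on 28 January 2028.
Occurrences #6 through #13: 8 in total.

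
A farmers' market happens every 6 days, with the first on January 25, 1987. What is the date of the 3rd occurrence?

The 3rd occurrence is 2 intervals after the first: 2 × 6 = 12 days after January 25, 1987.
January has 31 days — 6 days to the end of January leaves 6.
6 days into February → February 6, 1987.

February 6, 1987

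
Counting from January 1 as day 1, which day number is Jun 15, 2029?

Days in months before Jun: 31 + 28 + 31 + 30 + 31 = 151.
Plus 15 days into Jun → day 166.

166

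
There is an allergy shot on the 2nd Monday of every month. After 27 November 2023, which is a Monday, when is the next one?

November 2023 starts on a Wednesday; its first Monday is the 6th, so the 2nd Monday is the 13th — 13 November 2023.
That is not after 27 November 2023, so look at December 2023.
December 2023 starts on a Friday; its first Monday is the 4th, so the 2nd Monday is the 11th — 11 December 2023.

11 December 2023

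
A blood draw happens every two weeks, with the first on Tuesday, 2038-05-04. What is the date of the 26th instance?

2039-04-19

The 26th occurrence is 25 intervals after the first: 25 × 14 = 350 days after 2038-05-04.
May has 31 days — 27 days to the end of May leaves 323.
June has 30 days (293 left).
July has 31 days (262 left).
August has 31 days (231 left).
September has 30 days (201 left).
October has 31 days (170 left).
November has 30 days (140 left).
December has 31 days (109 left).
January has 31 days (78 left).
February has 28 days (50 left).
March has 31 days (19 left).
19 days into April → 2039-04-19.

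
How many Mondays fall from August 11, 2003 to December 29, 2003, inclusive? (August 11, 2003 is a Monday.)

August 11, 2003 is a Monday; the first Monday on or after it is August 11, 2003.
From August 11, 2003 to December 29, 2003: 20 + 30 + 31 + 30 + 29 = 140 days (rest of August, September, October, November, December).
140 ÷ 7 = 20 full weeks with remainder 0, so 20 more Mondays after the first → 21.

21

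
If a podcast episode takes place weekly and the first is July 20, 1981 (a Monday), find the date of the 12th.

The 12th occurrence is 11 intervals after the first: 11 × 7 = 77 days after July 20, 1981.
July has 31 days — 11 days to the end of July leaves 66.
August has 31 days (35 left).
September has 30 days (5 left).
5 days into October → October 5, 1981.

October 5, 1981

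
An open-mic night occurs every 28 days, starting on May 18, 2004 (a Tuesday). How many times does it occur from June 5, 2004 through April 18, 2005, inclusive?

Occurrences land 28·i days after May 18, 2004 for i = 0, 1, 2, …
June 5, 2004 is 18 days after the start; 18 ÷ 28 = 0 remainder 18; since the remainder is 18, round up to i = 1. First occurrence in the window: #2 on June 15, 2004 (1×28 = 28 days in).
April 18, 2005 is 335 days after the start; 335 ÷ 28 = 11 remainder 27. Last occurrence in the window: #12 on March 22, 2005.
Occurrences #2 through #12: 11 in total.

11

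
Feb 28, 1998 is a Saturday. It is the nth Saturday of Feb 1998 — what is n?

4th

Day 28 falls in week ⌈28/7⌉ of the month.
Days 1–7 hold the 1st Saturday, 8–14 the 2nd, 15–21 the 3rd, 22–28 the 4th, 29–31 the 5th.
28 is in the range for the 4th.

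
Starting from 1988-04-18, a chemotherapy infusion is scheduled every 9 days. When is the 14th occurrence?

The 14th occurrence is 13 intervals after the first: 13 × 9 = 117 days after 1988-04-18.
April has 30 days — 12 days to the end of April leaves 105.
May has 31 days (74 left).
June has 30 days (44 left).
July has 31 days (13 left).
13 days into August → 1988-08-13.

1988-08-13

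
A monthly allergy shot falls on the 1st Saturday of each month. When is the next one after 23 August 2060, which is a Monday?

4 September 2060

August 2060 starts on a Sunday, so its 1st Saturday is 7 August 2060 (6 days in).
That is not after 23 August 2060, so look at September 2060.
September 2060 starts on a Wednesday, so its 1st Saturday is 4 September 2060 (3 days in).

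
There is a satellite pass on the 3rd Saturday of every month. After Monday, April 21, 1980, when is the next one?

April 1980 starts on a Tuesday; its first Saturday is the 5th, so the 3rd Saturday is the 19th — April 19, 1980.
That is not after April 21, 1980, so look at May 1980.
May 1980 starts on a Thursday; its first Saturday is the 3rd, so the 3rd Saturday is the 17th — May 17, 1980.

May 17, 1980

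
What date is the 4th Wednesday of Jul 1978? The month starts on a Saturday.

Jul 26, 1978

Jul 1978 begins on a Saturday, so the first Wednesday is Jul 5 (4 days later).
The 4th Wednesday is 3 weeks later: 5 + 21 = 26.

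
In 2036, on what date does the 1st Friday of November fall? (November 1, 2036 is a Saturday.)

November 2036 begins on a Saturday, so the first Friday is November 7 (6 days later).

7 November 2036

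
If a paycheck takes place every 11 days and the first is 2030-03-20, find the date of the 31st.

2031-02-13

The 31st occurrence is 30 intervals after the first: 30 × 11 = 330 days after 2030-03-20.
March has 31 days — 11 days to the end of March leaves 319.
April has 30 days (289 left).
May has 31 days (258 left).
June has 30 days (228 left).
July has 31 days (197 left).
August has 31 days (166 left).
September has 30 days (136 left).
October has 31 days (105 left).
November has 30 days (75 left).
December has 31 days (44 left).
January has 31 days (13 left).
13 days into February → 2031-02-13.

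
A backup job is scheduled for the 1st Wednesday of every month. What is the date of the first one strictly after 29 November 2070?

November 2070 starts on a Saturday, so its 1st Wednesday is 5 November 2070 (4 days in).
That is not after 29 November 2070, so look at December 2070.
December 2070 starts on a Monday, so its 1st Wednesday is 3 December 2070 (2 days in).

3 December 2070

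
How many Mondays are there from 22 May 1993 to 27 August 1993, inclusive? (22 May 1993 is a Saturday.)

14

22 May 1993 is a Saturday; the first Monday on or after it is 24 May 1993 (2 days later).
From 24 May 1993 to 27 August 1993: 7 + 30 + 31 + 27 = 95 days (rest of May, June, July, August).
95 ÷ 7 = 13 full weeks with remainder 4, so 13 more Mondays after the first → 14.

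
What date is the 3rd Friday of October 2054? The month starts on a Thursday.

October 2054 begins on a Thursday, so the first Friday is October 2 (1 day later).
The 3rd Friday is 2 weeks later: 2 + 14 = 16.

16 October 2054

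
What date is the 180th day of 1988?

28 June 1988

January has 31 days (180 − 31 = 149 remain).
February has 29 days (149 − 29 = 120 remain).
March has 31 days (120 − 31 = 89 remain).
April has 30 days (89 − 30 = 59 remain).
May has 31 days (59 − 31 = 28 remain).
28 into June → June 28.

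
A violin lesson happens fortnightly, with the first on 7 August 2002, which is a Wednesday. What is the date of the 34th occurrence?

12 November 2003

The 34th occurrence is 33 intervals after the first: 33 × 14 = 462 days after 7 August 2002.
August has 31 days — 24 days to the end of August leaves 438.
From end of August to end of 2002 is 122 days (316 left).
January has 31 days (285 left).
February has 28 days (257 left).
March has 31 days (226 left).
April has 30 days (196 left).
May has 31 days (165 left).
June has 30 days (135 left).
July has 31 days (104 left).
August has 31 days (73 left).
September has 30 days (43 left).
October has 31 days (12 left).
12 days into November → 12 November 2003.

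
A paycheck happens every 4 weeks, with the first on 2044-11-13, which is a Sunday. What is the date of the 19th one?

The 19th occurrence is 18 intervals after the first: 18 × 28 = 504 days after 2044-11-13.
November has 30 days — 17 days to the end of November leaves 487.
From end of November to end of 2044 is 31 days (456 left).
2045 has 365 days (91 left).
January has 31 days (60 left).
February has 28 days (32 left).
March has 31 days (1 left).
1 day into April → 2046-04-01.

2046-04-01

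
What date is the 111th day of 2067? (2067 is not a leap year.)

Jan has 31 days (111 − 31 = 80 remain).
Feb has 28 days (80 − 28 = 52 remain).
Mar has 31 days (52 − 31 = 21 remain).
21 into Apr → Apr 21.

Apr 21, 2067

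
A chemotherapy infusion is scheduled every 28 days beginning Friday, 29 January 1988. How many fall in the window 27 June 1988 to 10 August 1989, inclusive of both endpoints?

14

Occurrences land 28·i days after 29 January 1988 for i = 0, 1, 2, …
27 June 1988 is 150 days after the start; 150 ÷ 28 = 5 remainder 10; since the remainder is 10, round up to i = 6. First occurrence in the window: #7 on 15 July 1988 (6×28 = 168 days in).
10 August 1989 is 559 days after the start; 559 ÷ 28 = 19 remainder 27. Last occurrence in the window: #20 on 14 July 1989.
Occurrences #7 through #20: 14 in total.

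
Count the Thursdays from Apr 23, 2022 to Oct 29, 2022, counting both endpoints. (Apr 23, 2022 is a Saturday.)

Apr 23, 2022 is a Saturday; the first Thursday on or after it is Apr 28, 2022 (5 days later).
From Apr 28, 2022 to Oct 29, 2022: 2 + 31 + 30 + 31 + 31 + 30 + 29 = 184 days (rest of Apr, May, Jun, Jul, Aug, Sep, Oct).
184 ÷ 7 = 26 full weeks with remainder 2, so 26 more Thursdays after the first → 27.

27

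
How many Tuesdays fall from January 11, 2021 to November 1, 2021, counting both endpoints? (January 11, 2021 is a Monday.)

January 11, 2021 is a Monday; the first Tuesday on or after it is January 12, 2021 (1 day later).
From January 12, 2021 to November 1, 2021: 19 + 28 + 31 + 30 + 31 + 30 + 31 + 31 + 30 + 31 + 1 = 293 days (rest of January, February, March, April, May, June, July, August, September, October, November).
293 ÷ 7 = 41 full weeks with remainder 6, so 41 more Tuesdays after the first → 42.

42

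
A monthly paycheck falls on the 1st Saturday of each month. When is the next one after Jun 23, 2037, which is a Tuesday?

Jun 2037 starts on a Monday, so its 1st Saturday is Jun 6, 2037 (5 days in).
That is not after Jun 23, 2037, so look at Jul 2037.
Jul 2037 starts on a Wednesday, so its 1st Saturday is Jul 4, 2037 (3 days in).

Jul 4, 2037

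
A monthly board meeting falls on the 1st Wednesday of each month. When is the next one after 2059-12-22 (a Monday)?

December 2059 starts on a Monday, so its 1st Wednesday is 2059-12-03 (2 days in).
That is not after 2059-12-22, so look at January 2060.
January 2060 starts on a Thursday, so its 1st Wednesday is 2060-01-07 (6 days in).

2060-01-07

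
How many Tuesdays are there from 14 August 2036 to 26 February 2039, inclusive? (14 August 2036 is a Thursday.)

132

14 August 2036 is a Thursday; the first Tuesday on or after it is 19 August 2036 (5 days later).
From 19 August 2036 to 26 February 2039: 134 + 365 + 365 + 57 = 921 days (rest of 2036, 2037, 2038, to 26 February 2039 in 2039).
921 ÷ 7 = 131 full weeks with remainder 4, so 131 more Tuesdays after the first → 132.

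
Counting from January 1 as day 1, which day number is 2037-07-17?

Days in months before July: 31 + 28 + 31 + 30 + 31 + 30 = 181.
Plus 17 days into July → day 198.

198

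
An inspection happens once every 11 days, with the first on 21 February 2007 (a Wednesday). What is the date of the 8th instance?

9 May 2007

The 8th occurrence is 7 intervals after the first: 7 × 11 = 77 days after 21 February 2007.
February has 28 days — 7 days to the end of February leaves 70.
March has 31 days (39 left).
April has 30 days (9 left).
9 days into May → 9 May 2007.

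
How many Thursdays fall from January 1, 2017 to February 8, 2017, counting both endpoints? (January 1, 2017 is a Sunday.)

January 1, 2017 is a Sunday; the first Thursday on or after it is January 5, 2017 (4 days later).
From January 5, 2017 to February 8, 2017: 26 + 8 = 34 days (rest of January, February).
34 ÷ 7 = 4 full weeks with remainder 6, so 4 more Thursdays after the first → 5.

5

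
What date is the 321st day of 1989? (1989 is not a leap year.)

Jan has 31 days (321 − 31 = 290 remain).
Feb has 28 days (290 − 28 = 262 remain).
Mar has 31 days (262 − 31 = 231 remain).
Apr has 30 days (231 − 30 = 201 remain).
May has 31 days (201 − 31 = 170 remain).
Jun has 30 days (170 − 30 = 140 remain).
Jul has 31 days (140 − 31 = 109 remain).
Aug has 31 days (109 − 31 = 78 remain).
Sep has 30 days (78 − 30 = 48 remain).
Oct has 31 days (48 − 31 = 17 remain).
17 into Nov → Nov 17.

Nov 17, 1989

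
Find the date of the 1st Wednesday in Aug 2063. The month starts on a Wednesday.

Aug 2063 begins on a Wednesday, so the first Wednesday is Aug 1.

Aug 1, 2063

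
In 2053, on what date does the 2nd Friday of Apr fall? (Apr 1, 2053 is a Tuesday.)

Apr 2053 begins on a Tuesday, so the first Friday is Apr 4 (3 days later).
The 2nd Friday is 1 weeks later: 4 + 7 = 11.

Apr 11, 2053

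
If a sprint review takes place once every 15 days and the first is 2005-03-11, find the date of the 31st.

The 31st occurrence is 30 intervals after the first: 30 × 15 = 450 days after 2005-03-11.
March has 31 days — 20 days to the end of March leaves 430.
From end of March to end of 2005 is 275 days (155 left).
January has 31 days (124 left).
February has 28 days (96 left).
March has 31 days (65 left).
April has 30 days (35 left).
May has 31 days (4 left).
4 days into June → 2006-06-04.

2006-06-04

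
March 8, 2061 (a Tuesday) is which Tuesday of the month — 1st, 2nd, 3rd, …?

2nd

Day 8 falls in week ⌈8/7⌉ of the month.
Days 1–7 hold the 1st Tuesday, 8–14 the 2nd, 15–21 the 3rd, 22–28 the 4th, 29–31 the 5th.
8 is in the range for the 2nd.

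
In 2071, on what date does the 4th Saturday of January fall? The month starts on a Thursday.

24 January 2071

January 2071 begins on a Thursday, so the first Saturday is January 3 (2 days later).
The 4th Saturday is 3 weeks later: 3 + 21 = 24.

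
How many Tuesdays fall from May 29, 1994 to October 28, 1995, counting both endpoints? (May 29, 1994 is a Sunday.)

May 29, 1994 is a Sunday; the first Tuesday on or after it is May 31, 1994 (2 days later).
From May 31, 1994 to October 28, 1995: 214 + 301 = 515 days (rest of 1994, to October 28, 1995 in 1995).
515 ÷ 7 = 73 full weeks with remainder 4, so 73 more Tuesdays after the first → 74.

74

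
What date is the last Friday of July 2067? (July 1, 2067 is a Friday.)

July 2067 begins on a Friday, so the first Friday is July 1.
July 2067 has 31 days. Adding weeks: 1, 8, 15, 22, 29 — the last one ≤ 31 is the 29th.

29 July 2067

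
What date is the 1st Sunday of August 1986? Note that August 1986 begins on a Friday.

August 1986 begins on a Friday, so the first Sunday is August 3 (2 days later).

1986-08-03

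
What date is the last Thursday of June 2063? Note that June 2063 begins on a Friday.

June 2063 begins on a Friday, so the first Thursday is June 7 (6 days later).
June 2063 has 30 days. Adding weeks: 7, 14, 21, 28 — the last one ≤ 30 is the 28th.

June 28, 2063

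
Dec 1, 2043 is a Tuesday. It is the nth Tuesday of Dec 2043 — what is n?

1st

Day 1 falls in week ⌈1/7⌉ of the month.
Days 1–7 hold the 1st Tuesday, 8–14 the 2nd, 15–21 the 3rd, 22–28 the 4th, 29–31 the 5th.
1 is in the range for the 1st.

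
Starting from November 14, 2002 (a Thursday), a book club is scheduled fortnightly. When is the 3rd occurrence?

December 12, 2002

The 3rd occurrence is 2 intervals after the first: 2 × 14 = 28 days after November 14, 2002.
November has 30 days — 16 days to the end of November leaves 12.
12 days into December → December 12, 2002.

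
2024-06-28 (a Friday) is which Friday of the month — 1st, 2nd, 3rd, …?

Day 28 falls in week ⌈28/7⌉ of the month.
Days 1–7 hold the 1st Friday, 8–14 the 2nd, 15–21 the 3rd, 22–28 the 4th, 29–31 the 5th.
28 is in the range for the 4th.

4th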